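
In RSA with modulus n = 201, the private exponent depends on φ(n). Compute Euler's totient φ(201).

Factor: 201 = 3 · 67.
φ(201) = (3−1) · (67−1) = 2 · 66 = 132.

132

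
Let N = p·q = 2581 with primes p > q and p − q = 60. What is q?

Since p = q + 60, we have 2581 = q(q + 60), so q² + 60q − 2581 = 0.
Discriminant: 60² + 4·2581 = 3600 + 10324 = 13924; √13924 = 118.
q = (−60 + 118)/2 = 29, and p = q + 60 = 89.
Check: 29 · 89 = 2581.

29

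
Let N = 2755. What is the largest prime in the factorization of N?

2755 = 5 · 551
551 = 19 · 29
29 is prime.
So 2755 = 5 · 19 · 29; the largest prime factor is 29.

29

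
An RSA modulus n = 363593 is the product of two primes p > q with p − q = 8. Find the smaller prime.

599

Since p = q + 8, we have 363593 = q(q + 8), so q² + 8q − 363593 = 0.
Discriminant: 8² + 4·363593 = 64 + 1454372 = 1454436; √1454436 = 1206.
q = (−8 + 1206)/2 = 599, and p = q + 8 = 607.
Check: 599 · 607 = 363593.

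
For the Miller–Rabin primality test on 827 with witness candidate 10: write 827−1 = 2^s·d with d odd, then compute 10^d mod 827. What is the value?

827 − 1 = 826 = 2^1 · 413, so d = 413.
10^1 ≡ 10 (mod 827)
10^2 ≡ 10^2 = 100 ≡ 100 (mod 827)
10^4 ≡ 100^2 = 10000 ≡ 76 (mod 827)
10^8 ≡ 76^2 = 5776 ≡ 814 (mod 827)
10^16 ≡ 814^2 = 662596 ≡ 169 (mod 827)
10^32 ≡ 169^2 = 28561 ≡ 443 (mod 827)
10^64 ≡ 443^2 = 196249 ≡ 250 (mod 827)
10^128 ≡ 250^2 = 62500 ≡ 475 (mod 827)
10^256 ≡ 475^2 = 225625 ≡ 681 (mod 827)
413 = 256 + 128 + 16 + 8 + 4 + 1 in binary powers of 2.
So 10^413 ≡ 681 · 475 · 169 · 814 · 76 · 10 ≡ 1 (mod 827).
Since 10^d ≡ 1 (mod 827), base 10 does not prove 827 composite.

1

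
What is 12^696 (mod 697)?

611

12^1 ≡ 12 (mod 697)
12^2 ≡ 12^2 = 144 ≡ 144 (mod 697)
12^4 ≡ 144^2 = 20736 ≡ 523 (mod 697)
12^8 ≡ 523^2 = 273529 ≡ 305 (mod 697)
12^16 ≡ 305^2 = 93025 ≡ 324 (mod 697)
12^32 ≡ 324^2 = 104976 ≡ 426 (mod 697)
12^64 ≡ 426^2 = 181476 ≡ 256 (mod 697)
12^128 ≡ 256^2 = 65536 ≡ 18 (mod 697)
12^256 ≡ 18^2 = 324 ≡ 324 (mod 697)
12^512 ≡ 324^2 = 104976 ≡ 426 (mod 697)
696 = 512 + 128 + 32 + 16 + 8 in binary powers of 2.
So 12^696 ≡ 426 · 18 · 426 · 324 · 305 ≡ 611 (mod 697).
Since 611 ≠ 1, base 12 is a Fermat witness: 697 is composite.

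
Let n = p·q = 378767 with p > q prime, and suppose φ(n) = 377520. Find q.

521

φ(n) = (p−1)(q−1) = n − (p+q) + 1, so p + q = 378767 − 377520 + 1 = 1248.
p and q are the roots of t² − 1248t + 378767 = 0.
Discriminant: 1248² − 4·378767 = 1557504 − 1515068 = 42436; √42436 = 206.
q = (1248 − 206)/2 = 521, p = (1248 + 206)/2 = 727.
Check: 521 · 727 = 378767.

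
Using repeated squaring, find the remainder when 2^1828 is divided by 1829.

411

2^1 ≡ 2 (mod 1829)
2^2 ≡ 2^2 = 4 ≡ 4 (mod 1829)
2^4 ≡ 4^2 = 16 ≡ 16 (mod 1829)
2^8 ≡ 16^2 = 256 ≡ 256 (mod 1829)
2^16 ≡ 256^2 = 65536 ≡ 1521 (mod 1829)
2^32 ≡ 1521^2 = 2313441 ≡ 1585 (mod 1829)
2^64 ≡ 1585^2 = 2512225 ≡ 1008 (mod 1829)
2^128 ≡ 1008^2 = 1016064 ≡ 969 (mod 1829)
2^256 ≡ 969^2 = 938961 ≡ 684 (mod 1829)
2^512 ≡ 684^2 = 467856 ≡ 1461 (mod 1829)
2^1024 ≡ 1461^2 = 2134521 ≡ 78 (mod 1829)
1828 = 1024 + 512 + 256 + 32 + 4 in binary powers of 2.
So 2^1828 ≡ 78 · 1461 · 684 · 1585 · 16 ≡ 411 (mod 1829).
Since 411 ≠ 1, base 2 is a Fermat witness: 1829 is composite.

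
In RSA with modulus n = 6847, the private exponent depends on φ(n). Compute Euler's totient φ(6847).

Factor: 6847 = 41 · 167.
φ(6847) = (41−1) · (167−1) = 40 · 166 = 6640.

6640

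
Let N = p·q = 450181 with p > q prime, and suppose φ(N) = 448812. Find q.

φ(n) = (p−1)(q−1) = n − (p+q) + 1, so p + q = 450181 − 448812 + 1 = 1370.
p and q are the roots of t² − 1370t + 450181 = 0.
Discriminant: 1370² − 4·450181 = 1876900 − 1800724 = 76176; √76176 = 276.
q = (1370 − 276)/2 = 547, p = (1370 + 276)/2 = 823.
Check: 547 · 823 = 450181.

547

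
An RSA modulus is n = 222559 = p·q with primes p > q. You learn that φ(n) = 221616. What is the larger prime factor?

φ(n) = (p−1)(q−1) = n − (p+q) + 1, so p + q = 222559 − 221616 + 1 = 944.
p and q are the roots of t² − 944t + 222559 = 0.
Discriminant: 944² − 4·222559 = 891136 − 890236 = 900; √900 = 30.
q = (944 − 30)/2 = 457, p = (944 + 30)/2 = 487.
Check: 457 · 487 = 222559.

487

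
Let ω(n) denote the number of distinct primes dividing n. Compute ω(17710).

5

17710 = 2 · 8855
8855 = 5 · 1771
1771 = 7 · 253
253 = 11 · 23
17710 = 2 · 5 · 7 · 11 · 23, which has 5 distinct prime factors.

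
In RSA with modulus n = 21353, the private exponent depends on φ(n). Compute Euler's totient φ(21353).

Factor: 21353 = 131 · 163.
φ(21353) = (131−1) · (163−1) = 130 · 162 = 21060.

21060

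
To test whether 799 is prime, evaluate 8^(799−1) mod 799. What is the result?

4

8^1 ≡ 8 (mod 799)
8^2 ≡ 8^2 = 64 ≡ 64 (mod 799)
8^4 ≡ 64^2 = 4096 ≡ 101 (mod 799)
8^8 ≡ 101^2 = 10201 ≡ 613 (mod 799)
8^16 ≡ 613^2 = 375769 ≡ 239 (mod 799)
8^32 ≡ 239^2 = 57121 ≡ 392 (mod 799)
8^64 ≡ 392^2 = 153664 ≡ 256 (mod 799)
8^128 ≡ 256^2 = 65536 ≡ 18 (mod 799)
8^256 ≡ 18^2 = 324 ≡ 324 (mod 799)
8^512 ≡ 324^2 = 104976 ≡ 307 (mod 799)
798 = 512 + 256 + 16 + 8 + 4 + 2 in binary powers of 2.
So 8^798 ≡ 307 · 324 · 239 · 613 · 101 · 64 ≡ 4 (mod 799).
Since 4 ≠ 1, base 8 is a Fermat witness: 799 is composite.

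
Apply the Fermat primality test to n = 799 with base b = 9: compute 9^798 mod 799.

225

9^1 ≡ 9 (mod 799)
9^2 ≡ 9^2 = 81 ≡ 81 (mod 799)
9^4 ≡ 81^2 = 6561 ≡ 169 (mod 799)
9^8 ≡ 169^2 = 28561 ≡ 596 (mod 799)
9^16 ≡ 596^2 = 355216 ≡ 460 (mod 799)
9^32 ≡ 460^2 = 211600 ≡ 664 (mod 799)
9^64 ≡ 664^2 = 440896 ≡ 647 (mod 799)
9^128 ≡ 647^2 = 418609 ≡ 732 (mod 799)
9^256 ≡ 732^2 = 535824 ≡ 494 (mod 799)
9^512 ≡ 494^2 = 244036 ≡ 341 (mod 799)
798 = 512 + 256 + 16 + 8 + 4 + 2 in binary powers of 2.
So 9^798 ≡ 341 · 494 · 460 · 596 · 169 · 81 ≡ 225 (mod 799).
Since 225 ≠ 1, base 9 is a Fermat witness: 799 is composite.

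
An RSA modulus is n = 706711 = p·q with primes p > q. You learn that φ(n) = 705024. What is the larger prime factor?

919

φ(n) = (p−1)(q−1) = n − (p+q) + 1, so p + q = 706711 − 705024 + 1 = 1688.
p and q are the roots of t² − 1688t + 706711 = 0.
Discriminant: 1688² − 4·706711 = 2849344 − 2826844 = 22500; √22500 = 150.
q = (1688 − 150)/2 = 769, p = (1688 + 150)/2 = 919.
Check: 769 · 919 = 706711.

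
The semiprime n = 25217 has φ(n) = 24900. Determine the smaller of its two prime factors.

φ(n) = (p−1)(q−1) = n − (p+q) + 1, so p + q = 25217 − 24900 + 1 = 318.
p and q are the roots of t² − 318t + 25217 = 0.
Discriminant: 318² − 4·25217 = 101124 − 100868 = 256; √256 = 16.
q = (318 − 16)/2 = 151, p = (318 + 16)/2 = 167.
Check: 151 · 167 = 25217.

151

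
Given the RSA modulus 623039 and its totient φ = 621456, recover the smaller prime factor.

727

φ(n) = (p−1)(q−1) = n − (p+q) + 1, so p + q = 623039 − 621456 + 1 = 1584.
p and q are the roots of t² − 1584t + 623039 = 0.
Discriminant: 1584² − 4·623039 = 2509056 − 2492156 = 16900; √16900 = 130.
q = (1584 − 130)/2 = 727, p = (1584 + 130)/2 = 857.
Check: 727 · 857 = 623039.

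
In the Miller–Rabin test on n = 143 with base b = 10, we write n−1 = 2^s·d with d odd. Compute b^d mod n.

43

143 − 1 = 142 = 2^1 · 71, so d = 71.
10^1 ≡ 10 (mod 143)
10^2 ≡ 10^2 = 100 ≡ 100 (mod 143)
10^4 ≡ 100^2 = 10000 ≡ 133 (mod 143)
10^8 ≡ 133^2 = 17689 ≡ 100 (mod 143)
10^16 ≡ 100^2 = 10000 ≡ 133 (mod 143)
10^32 ≡ 133^2 = 17689 ≡ 100 (mod 143)
10^64 ≡ 100^2 = 10000 ≡ 133 (mod 143)
71 = 64 + 4 + 2 + 1 in binary powers of 2.
So 10^71 ≡ 133 · 133 · 100 · 10 ≡ 43 (mod 143).
Squaring chain: 43; never reaches −1, so base 10 is a Miller–Rabin witness that 143 is composite.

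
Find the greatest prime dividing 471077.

471077 = 67 · 7031
7031 = 79 · 89
89 is prime.
So 471077 = 67 · 79 · 89; the largest prime factor is 89.

89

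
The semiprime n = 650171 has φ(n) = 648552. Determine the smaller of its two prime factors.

φ(n) = (p−1)(q−1) = n − (p+q) + 1, so p + q = 650171 − 648552 + 1 = 1620.
p and q are the roots of t² − 1620t + 650171 = 0.
Discriminant: 1620² − 4·650171 = 2624400 − 2600684 = 23716; √23716 = 154.
q = (1620 − 154)/2 = 733, p = (1620 + 154)/2 = 887.
Check: 733 · 887 = 650171.

733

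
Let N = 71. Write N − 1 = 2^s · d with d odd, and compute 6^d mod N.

71 − 1 = 70 = 2^1 · 35, so d = 35.
6^1 ≡ 6 (mod 71)
6^2 ≡ 6^2 = 36 ≡ 36 (mod 71)
6^4 ≡ 36^2 = 1296 ≡ 18 (mod 71)
6^8 ≡ 18^2 = 324 ≡ 40 (mod 71)
6^16 ≡ 40^2 = 1600 ≡ 38 (mod 71)
6^32 ≡ 38^2 = 1444 ≡ 24 (mod 71)
35 = 32 + 2 + 1 in binary powers of 2.
So 6^35 ≡ 24 · 36 · 6 ≡ 1 (mod 71).
Since 6^d ≡ 1 (mod 71), base 6 does not prove 71 composite.

1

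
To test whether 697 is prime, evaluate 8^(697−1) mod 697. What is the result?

256

8^1 ≡ 8 (mod 697)
8^2 ≡ 8^2 = 64 ≡ 64 (mod 697)
8^4 ≡ 64^2 = 4096 ≡ 611 (mod 697)
8^8 ≡ 611^2 = 373321 ≡ 426 (mod 697)
8^16 ≡ 426^2 = 181476 ≡ 256 (mod 697)
8^32 ≡ 256^2 = 65536 ≡ 18 (mod 697)
8^64 ≡ 18^2 = 324 ≡ 324 (mod 697)
8^128 ≡ 324^2 = 104976 ≡ 426 (mod 697)
8^256 ≡ 426^2 = 181476 ≡ 256 (mod 697)
8^512 ≡ 256^2 = 65536 ≡ 18 (mod 697)
696 = 512 + 128 + 32 + 16 + 8 in binary powers of 2.
So 8^696 ≡ 18 · 426 · 18 · 256 · 426 ≡ 256 (mod 697).
Since 256 ≠ 1, base 8 is a Fermat witness: 697 is composite.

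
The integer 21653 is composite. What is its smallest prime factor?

59

21653 is odd.
Digit sum 17, not divisible by 3.
Ends in 3: not divisible by 5.
7: 21653 = 7·3093 + 2
11: 21653 = 11·1968 + 5
13: 21653 = 13·1665 + 8
17: 21653 = 17·1273 + 12
19: 21653 = 19·1139 + 12
23: 21653 = 23·941 + 10
29: 21653 = 29·746 + 19
31: 21653 = 31·698 + 15
37: 21653 = 37·585 + 8
41: 21653 = 41·528 + 5
43: 21653 = 43·503 + 24
47: 21653 = 47·460 + 33
53: 21653 = 53·408 + 29
59: 21653 = 59·367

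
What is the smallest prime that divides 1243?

1243 is odd.
Digit sum 10, not divisible by 3.
Ends in 3: not divisible by 5.
7: 1243 = 7·177 + 4
11: 1243 = 11·113

11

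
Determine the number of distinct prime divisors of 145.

2

145 = 5 · 29
145 = 5 · 29, which has 2 distinct prime factors.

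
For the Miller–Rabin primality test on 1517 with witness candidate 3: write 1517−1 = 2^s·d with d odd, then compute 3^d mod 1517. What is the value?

1298

1517 − 1 = 1516 = 2^2 · 379, so d = 379.
3^1 ≡ 3 (mod 1517)
3^2 ≡ 3^2 = 9 ≡ 9 (mod 1517)
3^4 ≡ 9^2 = 81 ≡ 81 (mod 1517)
3^8 ≡ 81^2 = 6561 ≡ 493 (mod 1517)
3^16 ≡ 493^2 = 243049 ≡ 329 (mod 1517)
3^32 ≡ 329^2 = 108241 ≡ 534 (mod 1517)
3^64 ≡ 534^2 = 285156 ≡ 1477 (mod 1517)
3^128 ≡ 1477^2 = 2181529 ≡ 83 (mod 1517)
3^256 ≡ 83^2 = 6889 ≡ 821 (mod 1517)
379 = 256 + 64 + 32 + 16 + 8 + 2 + 1 in binary powers of 2.
So 3^379 ≡ 821 · 1477 · 534 · 329 · 493 · 9 · 3 ≡ 1298 (mod 1517).
Squaring chain: 1298 → 934; never reaches −1, so base 3 is a Miller–Rabin witness that 1517 is composite.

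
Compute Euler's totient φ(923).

Factor: 923 = 13 · 71.
φ(923) = (13−1) · (71−1) = 12 · 70 = 840.

840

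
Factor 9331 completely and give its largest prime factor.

9331 = 7 · 1333
1333 = 31 · 43
43 is prime.
So 9331 = 7 · 31 · 43; the largest prime factor is 43.

43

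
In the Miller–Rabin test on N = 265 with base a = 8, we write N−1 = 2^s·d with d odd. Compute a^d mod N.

58

265 − 1 = 264 = 2^3 · 33, so d = 33.
8^1 ≡ 8 (mod 265)
8^2 ≡ 8^2 = 64 ≡ 64 (mod 265)
8^4 ≡ 64^2 = 4096 ≡ 121 (mod 265)
8^8 ≡ 121^2 = 14641 ≡ 66 (mod 265)
8^16 ≡ 66^2 = 4356 ≡ 116 (mod 265)
8^32 ≡ 116^2 = 13456 ≡ 206 (mod 265)
33 = 32 + 1 in binary powers of 2.
So 8^33 ≡ 206 · 8 ≡ 58 (mod 265).
Squaring chain: 58 → 184 → 201; never reaches −1, so base 8 is a Miller–Rabin witness that 265 is composite.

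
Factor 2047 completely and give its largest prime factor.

2047 = 23 · 89
89 is prime.
So 2047 = 23 · 89; the largest prime factor is 89.

89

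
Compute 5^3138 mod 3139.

5^1 ≡ 5 (mod 3139)
5^2 ≡ 5^2 = 25 ≡ 25 (mod 3139)
5^4 ≡ 25^2 = 625 ≡ 625 (mod 3139)
5^8 ≡ 625^2 = 390625 ≡ 1389 (mod 3139)
5^16 ≡ 1389^2 = 1929321 ≡ 1975 (mod 3139)
5^32 ≡ 1975^2 = 3900625 ≡ 1987 (mod 3139)
5^64 ≡ 1987^2 = 3948169 ≡ 2446 (mod 3139)
5^128 ≡ 2446^2 = 5982916 ≡ 3121 (mod 3139)
5^256 ≡ 3121^2 = 9740641 ≡ 324 (mod 3139)
5^512 ≡ 324^2 = 104976 ≡ 1389 (mod 3139)
5^1024 ≡ 1389^2 = 1929321 ≡ 1975 (mod 3139)
5^2048 ≡ 1975^2 = 3900625 ≡ 1987 (mod 3139)
3138 = 2048 + 1024 + 64 + 2 in binary powers of 2.
So 5^3138 ≡ 1987 · 1975 · 2446 · 25 ≡ 1311 (mod 3139).
Since 1311 ≠ 1, base 5 is a Fermat witness: 3139 is composite.

1311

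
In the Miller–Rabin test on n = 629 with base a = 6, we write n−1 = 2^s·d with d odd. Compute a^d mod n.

265

629 − 1 = 628 = 2^2 · 157, so d = 157.
6^1 ≡ 6 (mod 629)
6^2 ≡ 6^2 = 36 ≡ 36 (mod 629)
6^4 ≡ 36^2 = 1296 ≡ 38 (mod 629)
6^8 ≡ 38^2 = 1444 ≡ 186 (mod 629)
6^16 ≡ 186^2 = 34596 ≡ 1 (mod 629)
6^32 ≡ 1^2 = 1 ≡ 1 (mod 629)
6^64 ≡ 1^2 = 1 ≡ 1 (mod 629)
6^128 ≡ 1^2 = 1 ≡ 1 (mod 629)
157 = 128 + 16 + 8 + 4 + 1 in binary powers of 2.
So 6^157 ≡ 1 · 1 · 186 · 38 · 6 ≡ 265 (mod 629).
Squaring chain: 265 → 406; never reaches −1, so base 6 is a Miller–Rabin witness that 629 is composite.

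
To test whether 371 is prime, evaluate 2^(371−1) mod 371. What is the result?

170

2^1 ≡ 2 (mod 371)
2^2 ≡ 2^2 = 4 ≡ 4 (mod 371)
2^4 ≡ 4^2 = 16 ≡ 16 (mod 371)
2^8 ≡ 16^2 = 256 ≡ 256 (mod 371)
2^16 ≡ 256^2 = 65536 ≡ 240 (mod 371)
2^32 ≡ 240^2 = 57600 ≡ 95 (mod 371)
2^64 ≡ 95^2 = 9025 ≡ 121 (mod 371)
2^128 ≡ 121^2 = 14641 ≡ 172 (mod 371)
2^256 ≡ 172^2 = 29584 ≡ 275 (mod 371)
370 = 256 + 64 + 32 + 16 + 2 in binary powers of 2.
So 2^370 ≡ 275 · 121 · 95 · 240 · 4 ≡ 170 (mod 371).
Since 170 ≠ 1, base 2 is a Fermat witness: 371 is composite.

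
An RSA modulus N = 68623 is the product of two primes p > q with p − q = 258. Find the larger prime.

Since p = q + 258, we have 68623 = q(q + 258), so q² + 258q − 68623 = 0.
Discriminant: 258² + 4·68623 = 66564 + 274492 = 341056; √341056 = 584.
q = (−258 + 584)/2 = 163, and p = q + 258 = 421.
Check: 163 · 421 = 68623.

421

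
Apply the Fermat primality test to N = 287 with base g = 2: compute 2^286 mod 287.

23

2^1 ≡ 2 (mod 287)
2^2 ≡ 2^2 = 4 ≡ 4 (mod 287)
2^4 ≡ 4^2 = 16 ≡ 16 (mod 287)
2^8 ≡ 16^2 = 256 ≡ 256 (mod 287)
2^16 ≡ 256^2 = 65536 ≡ 100 (mod 287)
2^32 ≡ 100^2 = 10000 ≡ 242 (mod 287)
2^64 ≡ 242^2 = 58564 ≡ 16 (mod 287)
2^128 ≡ 16^2 = 256 ≡ 256 (mod 287)
2^256 ≡ 256^2 = 65536 ≡ 100 (mod 287)
286 = 256 + 16 + 8 + 4 + 2 in binary powers of 2.
So 2^286 ≡ 100 · 100 · 256 · 16 · 4 ≡ 23 (mod 287).
Since 23 ≠ 1, base 2 is a Fermat witness: 287 is composite.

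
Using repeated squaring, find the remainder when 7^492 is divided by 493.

7^1 ≡ 7 (mod 493)
7^2 ≡ 7^2 = 49 ≡ 49 (mod 493)
7^4 ≡ 49^2 = 2401 ≡ 429 (mod 493)
7^8 ≡ 429^2 = 184041 ≡ 152 (mod 493)
7^16 ≡ 152^2 = 23104 ≡ 426 (mod 493)
7^32 ≡ 426^2 = 181476 ≡ 52 (mod 493)
7^64 ≡ 52^2 = 2704 ≡ 239 (mod 493)
7^128 ≡ 239^2 = 57121 ≡ 426 (mod 493)
7^256 ≡ 426^2 = 181476 ≡ 52 (mod 493)
492 = 256 + 128 + 64 + 32 + 8 + 4 in binary powers of 2.
So 7^492 ≡ 52 · 426 · 239 · 52 · 152 · 429 ≡ 455 (mod 493).
Since 455 ≠ 1, base 7 is a Fermat witness: 493 is composite.

455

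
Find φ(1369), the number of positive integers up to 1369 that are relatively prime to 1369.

Factor: 1369 = 37^2.
φ(1369) = 37^1·(37−1) = 1332.

1332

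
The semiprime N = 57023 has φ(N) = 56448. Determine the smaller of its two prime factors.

φ(n) = (p−1)(q−1) = n − (p+q) + 1, so p + q = 57023 − 56448 + 1 = 576.
p and q are the roots of t² − 576t + 57023 = 0.
Discriminant: 576² − 4·57023 = 331776 − 228092 = 103684; √103684 = 322.
q = (576 − 322)/2 = 127, p = (576 + 322)/2 = 449.
Check: 127 · 449 = 57023.

127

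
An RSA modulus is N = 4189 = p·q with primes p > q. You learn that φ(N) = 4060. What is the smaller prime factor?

φ(n) = (p−1)(q−1) = n − (p+q) + 1, so p + q = 4189 − 4060 + 1 = 130.
p and q are the roots of t² − 130t + 4189 = 0.
Discriminant: 130² − 4·4189 = 16900 − 16756 = 144; √144 = 12.
q = (130 − 12)/2 = 59, p = (130 + 12)/2 = 71.
Check: 59 · 71 = 4189.

59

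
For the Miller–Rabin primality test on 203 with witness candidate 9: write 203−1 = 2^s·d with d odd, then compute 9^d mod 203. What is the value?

203 − 1 = 202 = 2^1 · 101, so d = 101.
9^1 ≡ 9 (mod 203)
9^2 ≡ 9^2 = 81 ≡ 81 (mod 203)
9^4 ≡ 81^2 = 6561 ≡ 65 (mod 203)
9^8 ≡ 65^2 = 4225 ≡ 165 (mod 203)
9^16 ≡ 165^2 = 27225 ≡ 23 (mod 203)
9^32 ≡ 23^2 = 529 ≡ 123 (mod 203)
9^64 ≡ 123^2 = 15129 ≡ 107 (mod 203)
101 = 64 + 32 + 4 + 1 in binary powers of 2.
So 9^101 ≡ 107 · 123 · 65 · 9 ≡ 4 (mod 203).
Squaring chain: 4; never reaches −1, so base 9 is a Miller–Rabin witness that 203 is composite.

4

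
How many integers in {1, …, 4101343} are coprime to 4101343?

4021920

Factor: 4101343 = 109 · 191 · 197.
φ(4101343) = (109−1) · (191−1) · (197−1) = 108 · 190 · 196 = 4021920.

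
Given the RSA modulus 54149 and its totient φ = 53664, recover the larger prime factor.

φ(n) = (p−1)(q−1) = n − (p+q) + 1, so p + q = 54149 − 53664 + 1 = 486.
p and q are the roots of t² − 486t + 54149 = 0.
Discriminant: 486² − 4·54149 = 236196 − 216596 = 19600; √19600 = 140.
q = (486 − 140)/2 = 173, p = (486 + 140)/2 = 313.
Check: 173 · 313 = 54149.

313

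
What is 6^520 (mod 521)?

6^1 ≡ 6 (mod 521)
6^2 ≡ 6^2 = 36 ≡ 36 (mod 521)
6^4 ≡ 36^2 = 1296 ≡ 254 (mod 521)
6^8 ≡ 254^2 = 64516 ≡ 433 (mod 521)
6^16 ≡ 433^2 = 187489 ≡ 450 (mod 521)
6^32 ≡ 450^2 = 202500 ≡ 352 (mod 521)
6^64 ≡ 352^2 = 123904 ≡ 427 (mod 521)
6^128 ≡ 427^2 = 182329 ≡ 500 (mod 521)
6^256 ≡ 500^2 = 250000 ≡ 441 (mod 521)
6^512 ≡ 441^2 = 194481 ≡ 148 (mod 521)
520 = 512 + 8 in binary powers of 2.
So 6^520 ≡ 148 · 433 ≡ 1 (mod 521).
Since the result is 1, base 6 gives no evidence that 521 is composite.

1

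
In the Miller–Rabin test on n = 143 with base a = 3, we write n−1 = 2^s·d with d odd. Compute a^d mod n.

143 − 1 = 142 = 2^1 · 71, so d = 71.
3^1 ≡ 3 (mod 143)
3^2 ≡ 3^2 = 9 ≡ 9 (mod 143)
3^4 ≡ 9^2 = 81 ≡ 81 (mod 143)
3^8 ≡ 81^2 = 6561 ≡ 126 (mod 143)
3^16 ≡ 126^2 = 15876 ≡ 3 (mod 143)
3^32 ≡ 3^2 = 9 ≡ 9 (mod 143)
3^64 ≡ 9^2 = 81 ≡ 81 (mod 143)
71 = 64 + 4 + 2 + 1 in binary powers of 2.
So 3^71 ≡ 81 · 81 · 9 · 3 ≡ 113 (mod 143).
Squaring chain: 113; never reaches −1, so base 3 is a Miller–Rabin witness that 143 is composite.

113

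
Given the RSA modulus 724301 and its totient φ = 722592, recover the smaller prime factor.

φ(n) = (p−1)(q−1) = n − (p+q) + 1, so p + q = 724301 − 722592 + 1 = 1710.
p and q are the roots of t² − 1710t + 724301 = 0.
Discriminant: 1710² − 4·724301 = 2924100 − 2897204 = 26896; √26896 = 164.
q = (1710 − 164)/2 = 773, p = (1710 + 164)/2 = 937.
Check: 773 · 937 = 724301.

773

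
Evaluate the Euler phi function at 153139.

129480

Factor: 153139 = 7 · 131 · 167.
φ(153139) = (7−1) · (131−1) · (167−1) = 6 · 130 · 166 = 129480.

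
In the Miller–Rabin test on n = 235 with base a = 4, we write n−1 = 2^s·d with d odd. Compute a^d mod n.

204

235 − 1 = 234 = 2^1 · 117, so d = 117.
4^1 ≡ 4 (mod 235)
4^2 ≡ 4^2 = 16 ≡ 16 (mod 235)
4^4 ≡ 16^2 = 256 ≡ 21 (mod 235)
4^8 ≡ 21^2 = 441 ≡ 206 (mod 235)
4^16 ≡ 206^2 = 42436 ≡ 136 (mod 235)
4^32 ≡ 136^2 = 18496 ≡ 166 (mod 235)
4^64 ≡ 166^2 = 27556 ≡ 61 (mod 235)
117 = 64 + 32 + 16 + 4 + 1 in binary powers of 2.
So 4^117 ≡ 61 · 166 · 136 · 21 · 4 ≡ 204 (mod 235).
Squaring chain: 204; never reaches −1, so base 4 is a Miller–Rabin witness that 235 is composite.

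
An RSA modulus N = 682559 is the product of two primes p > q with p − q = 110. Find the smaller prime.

773

Since p = q + 110, we have 682559 = q(q + 110), so q² + 110q − 682559 = 0.
Discriminant: 110² + 4·682559 = 12100 + 2730236 = 2742336; √2742336 = 1656.
q = (−110 + 1656)/2 = 773, and p = q + 110 = 883.
Check: 773 · 883 = 682559.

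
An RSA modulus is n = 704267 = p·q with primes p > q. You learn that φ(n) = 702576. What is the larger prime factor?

953

φ(n) = (p−1)(q−1) = n − (p+q) + 1, so p + q = 704267 − 702576 + 1 = 1692.
p and q are the roots of t² − 1692t + 704267 = 0.
Discriminant: 1692² − 4·704267 = 2862864 − 2817068 = 45796; √45796 = 214.
q = (1692 − 214)/2 = 739, p = (1692 + 214)/2 = 953.
Check: 739 · 953 = 704267.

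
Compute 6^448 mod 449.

6^1 ≡ 6 (mod 449)
6^2 ≡ 6^2 = 36 ≡ 36 (mod 449)
6^4 ≡ 36^2 = 1296 ≡ 398 (mod 449)
6^8 ≡ 398^2 = 158404 ≡ 356 (mod 449)
6^16 ≡ 356^2 = 126736 ≡ 118 (mod 449)
6^32 ≡ 118^2 = 13924 ≡ 5 (mod 449)
6^64 ≡ 5^2 = 25 ≡ 25 (mod 449)
6^128 ≡ 25^2 = 625 ≡ 176 (mod 449)
6^256 ≡ 176^2 = 30976 ≡ 444 (mod 449)
448 = 256 + 128 + 64 in binary powers of 2.
So 6^448 ≡ 444 · 176 · 25 ≡ 1 (mod 449).
Since the result is 1, base 6 gives no evidence that 449 is composite.

1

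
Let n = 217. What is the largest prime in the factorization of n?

217 = 7 · 31
31 is prime.
So 217 = 7 · 31; the largest prime factor is 31.

31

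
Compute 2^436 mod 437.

2^1 ≡ 2 (mod 437)
2^2 ≡ 2^2 = 4 ≡ 4 (mod 437)
2^4 ≡ 4^2 = 16 ≡ 16 (mod 437)
2^8 ≡ 16^2 = 256 ≡ 256 (mod 437)
2^16 ≡ 256^2 = 65536 ≡ 423 (mod 437)
2^32 ≡ 423^2 = 178929 ≡ 196 (mod 437)
2^64 ≡ 196^2 = 38416 ≡ 397 (mod 437)
2^128 ≡ 397^2 = 157609 ≡ 289 (mod 437)
2^256 ≡ 289^2 = 83521 ≡ 54 (mod 437)
436 = 256 + 128 + 32 + 16 + 4 in binary powers of 2.
So 2^436 ≡ 54 · 289 · 196 · 423 · 16 ≡ 358 (mod 437).
Since 358 ≠ 1, base 2 is a Fermat witness: 437 is composite.

358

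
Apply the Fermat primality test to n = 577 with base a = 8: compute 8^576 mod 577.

8^1 ≡ 8 (mod 577)
8^2 ≡ 8^2 = 64 ≡ 64 (mod 577)
8^4 ≡ 64^2 = 4096 ≡ 57 (mod 577)
8^8 ≡ 57^2 = 3249 ≡ 364 (mod 577)
8^16 ≡ 364^2 = 132496 ≡ 363 (mod 577)
8^32 ≡ 363^2 = 131769 ≡ 213 (mod 577)
8^64 ≡ 213^2 = 45369 ≡ 363 (mod 577)
8^128 ≡ 363^2 = 131769 ≡ 213 (mod 577)
8^256 ≡ 213^2 = 45369 ≡ 363 (mod 577)
8^512 ≡ 363^2 = 131769 ≡ 213 (mod 577)
576 = 512 + 64 in binary powers of 2.
So 8^576 ≡ 213 · 363 ≡ 1 (mod 577).
Since the result is 1, base 8 gives no evidence that 577 is composite.

1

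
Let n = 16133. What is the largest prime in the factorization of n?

73

16133 = 13 · 1241
1241 = 17 · 73
73 is prime.
So 16133 = 13 · 17 · 73; the largest prime factor is 73.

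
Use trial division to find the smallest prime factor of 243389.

243389 is odd.
Digit sum 29, not divisible by 3.
Ends in 9: not divisible by 5.
7: 243389 = 7·34769 + 6
11: 243389 = 11·22126 + 3
13: 243389 = 13·18722 + 3
17: 243389 = 17·14317

17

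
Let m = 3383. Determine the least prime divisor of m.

17

3383 is odd.
Digit sum 17, not divisible by 3.
Ends in 3: not divisible by 5.
7: 3383 = 7·483 + 2
11: 3383 = 11·307 + 6
13: 3383 = 13·260 + 3
17: 3383 = 17·199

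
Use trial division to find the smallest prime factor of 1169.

1169 is odd.
Digit sum 17, not divisible by 3.
Ends in 9: not divisible by 5.
7: 1169 = 7·167

7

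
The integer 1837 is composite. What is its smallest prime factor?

1837 is odd.
Digit sum 19, not divisible by 3.
Ends in 7: not divisible by 5.
7: 1837 = 7·262 + 3
11: 1837 = 11·167

11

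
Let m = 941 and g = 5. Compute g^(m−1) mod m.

5^1 ≡ 5 (mod 941)
5^2 ≡ 5^2 = 25 ≡ 25 (mod 941)
5^4 ≡ 25^2 = 625 ≡ 625 (mod 941)
5^8 ≡ 625^2 = 390625 ≡ 110 (mod 941)
5^16 ≡ 110^2 = 12100 ≡ 808 (mod 941)
5^32 ≡ 808^2 = 652864 ≡ 751 (mod 941)
5^64 ≡ 751^2 = 564001 ≡ 342 (mod 941)
5^128 ≡ 342^2 = 116964 ≡ 280 (mod 941)
5^256 ≡ 280^2 = 78400 ≡ 297 (mod 941)
5^512 ≡ 297^2 = 88209 ≡ 696 (mod 941)
940 = 512 + 256 + 128 + 32 + 8 + 4 in binary powers of 2.
So 5^940 ≡ 696 · 297 · 280 · 751 · 110 · 625 ≡ 1 (mod 941).
Since the result is 1, base 5 gives no evidence that 941 is composite.

1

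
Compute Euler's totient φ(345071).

326592

Factor: 345071 = 29 · 73 · 163.
φ(345071) = (29−1) · (73−1) · (163−1) = 28 · 72 · 162 = 326592.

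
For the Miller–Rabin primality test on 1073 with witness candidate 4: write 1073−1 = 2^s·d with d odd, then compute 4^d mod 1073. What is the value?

817

1073 − 1 = 1072 = 2^4 · 67, so d = 67.
4^1 ≡ 4 (mod 1073)
4^2 ≡ 4^2 = 16 ≡ 16 (mod 1073)
4^4 ≡ 16^2 = 256 ≡ 256 (mod 1073)
4^8 ≡ 256^2 = 65536 ≡ 83 (mod 1073)
4^16 ≡ 83^2 = 6889 ≡ 451 (mod 1073)
4^32 ≡ 451^2 = 203401 ≡ 604 (mod 1073)
4^64 ≡ 604^2 = 364816 ≡ 1069 (mod 1073)
67 = 64 + 2 + 1 in binary powers of 2.
So 4^67 ≡ 1069 · 16 · 4 ≡ 817 (mod 1073).
Squaring chain: 817 → 83 → 451 → 604; never reaches −1, so base 4 is a Miller–Rabin witness that 1073 is composite.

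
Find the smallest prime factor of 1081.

1081 is odd.
Digit sum 10, not divisible by 3.
Ends in 1: not divisible by 5.
7: 1081 = 7·154 + 3
11: 1081 = 11·98 + 3
13: 1081 = 13·83 + 2
17: 1081 = 17·63 + 10
19: 1081 = 19·56 + 17
23: 1081 = 23·47

23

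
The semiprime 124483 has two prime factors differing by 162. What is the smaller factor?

Since p = q + 162, we have 124483 = q(q + 162), so q² + 162q − 124483 = 0.
Discriminant: 162² + 4·124483 = 26244 + 497932 = 524176; √524176 = 724.
q = (−162 + 724)/2 = 281, and p = q + 162 = 443.
Check: 281 · 443 = 124483.

281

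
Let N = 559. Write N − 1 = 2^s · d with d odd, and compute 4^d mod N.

441

559 − 1 = 558 = 2^1 · 279, so d = 279.
4^1 ≡ 4 (mod 559)
4^2 ≡ 4^2 = 16 ≡ 16 (mod 559)
4^4 ≡ 16^2 = 256 ≡ 256 (mod 559)
4^8 ≡ 256^2 = 65536 ≡ 133 (mod 559)
4^16 ≡ 133^2 = 17689 ≡ 360 (mod 559)
4^32 ≡ 360^2 = 129600 ≡ 471 (mod 559)
4^64 ≡ 471^2 = 221841 ≡ 477 (mod 559)
4^128 ≡ 477^2 = 227529 ≡ 16 (mod 559)
4^256 ≡ 16^2 = 256 ≡ 256 (mod 559)
279 = 256 + 16 + 4 + 2 + 1 in binary powers of 2.
So 4^279 ≡ 256 · 360 · 256 · 16 · 4 ≡ 441 (mod 559).
Squaring chain: 441; never reaches −1, so base 4 is a Miller–Rabin witness that 559 is composite.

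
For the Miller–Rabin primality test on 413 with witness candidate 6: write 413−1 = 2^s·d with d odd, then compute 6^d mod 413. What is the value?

413 − 1 = 412 = 2^2 · 103, so d = 103.
6^1 ≡ 6 (mod 413)
6^2 ≡ 6^2 = 36 ≡ 36 (mod 413)
6^4 ≡ 36^2 = 1296 ≡ 57 (mod 413)
6^8 ≡ 57^2 = 3249 ≡ 358 (mod 413)
6^16 ≡ 358^2 = 128164 ≡ 134 (mod 413)
6^32 ≡ 134^2 = 17956 ≡ 197 (mod 413)
6^64 ≡ 197^2 = 38809 ≡ 400 (mod 413)
103 = 64 + 32 + 4 + 2 + 1 in binary powers of 2.
So 6^103 ≡ 400 · 197 · 57 · 36 · 6 ≡ 279 (mod 413).
Squaring chain: 279 → 197; never reaches −1, so base 6 is a Miller–Rabin witness that 413 is composite.

279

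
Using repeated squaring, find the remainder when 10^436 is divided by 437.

101

10^1 ≡ 10 (mod 437)
10^2 ≡ 10^2 = 100 ≡ 100 (mod 437)
10^4 ≡ 100^2 = 10000 ≡ 386 (mod 437)
10^8 ≡ 386^2 = 148996 ≡ 416 (mod 437)
10^16 ≡ 416^2 = 173056 ≡ 4 (mod 437)
10^32 ≡ 4^2 = 16 ≡ 16 (mod 437)
10^64 ≡ 16^2 = 256 ≡ 256 (mod 437)
10^128 ≡ 256^2 = 65536 ≡ 423 (mod 437)
10^256 ≡ 423^2 = 178929 ≡ 196 (mod 437)
436 = 256 + 128 + 32 + 16 + 4 in binary powers of 2.
So 10^436 ≡ 196 · 423 · 16 · 4 · 386 ≡ 101 (mod 437).
Since 101 ≠ 1, base 10 is a Fermat witness: 437 is composite.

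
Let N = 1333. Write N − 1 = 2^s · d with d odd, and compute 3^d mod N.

1298

1333 − 1 = 1332 = 2^2 · 333, so d = 333.
3^1 ≡ 3 (mod 1333)
3^2 ≡ 3^2 = 9 ≡ 9 (mod 1333)
3^4 ≡ 9^2 = 81 ≡ 81 (mod 1333)
3^8 ≡ 81^2 = 6561 ≡ 1229 (mod 1333)
3^16 ≡ 1229^2 = 1510441 ≡ 152 (mod 1333)
3^32 ≡ 152^2 = 23104 ≡ 443 (mod 1333)
3^64 ≡ 443^2 = 196249 ≡ 298 (mod 1333)
3^128 ≡ 298^2 = 88804 ≡ 826 (mod 1333)
3^256 ≡ 826^2 = 682276 ≡ 1113 (mod 1333)
333 = 256 + 64 + 8 + 4 + 1 in binary powers of 2.
So 3^333 ≡ 1113 · 298 · 1229 · 81 · 3 ≡ 1298 (mod 1333).
Squaring chain: 1298 → 1225; never reaches −1, so base 3 is a Miller–Rabin witness that 1333 is composite.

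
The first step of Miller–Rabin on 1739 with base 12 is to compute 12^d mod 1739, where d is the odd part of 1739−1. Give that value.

1739 − 1 = 1738 = 2^1 · 869, so d = 869.
12^1 ≡ 12 (mod 1739)
12^2 ≡ 12^2 = 144 ≡ 144 (mod 1739)
12^4 ≡ 144^2 = 20736 ≡ 1607 (mod 1739)
12^8 ≡ 1607^2 = 2582449 ≡ 34 (mod 1739)
12^16 ≡ 34^2 = 1156 ≡ 1156 (mod 1739)
12^32 ≡ 1156^2 = 1336336 ≡ 784 (mod 1739)
12^64 ≡ 784^2 = 614656 ≡ 789 (mod 1739)
12^128 ≡ 789^2 = 622521 ≡ 1698 (mod 1739)
12^256 ≡ 1698^2 = 2883204 ≡ 1681 (mod 1739)
12^512 ≡ 1681^2 = 2825761 ≡ 1625 (mod 1739)
869 = 512 + 256 + 64 + 32 + 4 + 1 in binary powers of 2.
So 12^869 ≡ 1625 · 1681 · 789 · 784 · 1607 · 12 ≡ 1635 (mod 1739).
Squaring chain: 1635; never reaches −1, so base 12 is a Miller–Rabin witness that 1739 is composite.

1635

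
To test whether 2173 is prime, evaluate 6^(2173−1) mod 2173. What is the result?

1849

6^1 ≡ 6 (mod 2173)
6^2 ≡ 6^2 = 36 ≡ 36 (mod 2173)
6^4 ≡ 36^2 = 1296 ≡ 1296 (mod 2173)
6^8 ≡ 1296^2 = 1679616 ≡ 2060 (mod 2173)
6^16 ≡ 2060^2 = 4243600 ≡ 1904 (mod 2173)
6^32 ≡ 1904^2 = 3625216 ≡ 652 (mod 2173)
6^64 ≡ 652^2 = 425104 ≡ 1369 (mod 2173)
6^128 ≡ 1369^2 = 1874161 ≡ 1035 (mod 2173)
6^256 ≡ 1035^2 = 1071225 ≡ 2109 (mod 2173)
6^512 ≡ 2109^2 = 4447881 ≡ 1923 (mod 2173)
6^1024 ≡ 1923^2 = 3697929 ≡ 1656 (mod 2173)
6^2048 ≡ 1656^2 = 2742336 ≡ 10 (mod 2173)
2172 = 2048 + 64 + 32 + 16 + 8 + 4 in binary powers of 2.
So 6^2172 ≡ 10 · 1369 · 652 · 1904 · 2060 · 1296 ≡ 1849 (mod 2173).
Since 1849 ≠ 1, base 6 is a Fermat witness: 2173 is composite.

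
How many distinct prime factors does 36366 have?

36366 = 2 · 18183
18183 = 3 · 6061
6061 = 11 · 551
551 = 19 · 29
36366 = 2 · 3 · 11 · 19 · 29, which has 5 distinct prime factors.

5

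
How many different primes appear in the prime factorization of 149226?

6

149226 = 2 · 74613
74613 = 3 · 24871
24871 = 7 · 3553
3553 = 11 · 323
323 = 17 · 19
149226 = 2 · 3 · 7 · 11 · 17 · 19, which has 6 distinct prime factors.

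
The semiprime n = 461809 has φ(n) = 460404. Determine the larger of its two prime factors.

φ(n) = (p−1)(q−1) = n − (p+q) + 1, so p + q = 461809 − 460404 + 1 = 1406.
p and q are the roots of t² − 1406t + 461809 = 0.
Discriminant: 1406² − 4·461809 = 1976836 − 1847236 = 129600; √129600 = 360.
q = (1406 − 360)/2 = 523, p = (1406 + 360)/2 = 883.
Check: 523 · 883 = 461809.

883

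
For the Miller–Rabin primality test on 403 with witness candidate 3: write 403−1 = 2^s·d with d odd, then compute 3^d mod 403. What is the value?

403 − 1 = 402 = 2^1 · 201, so d = 201.
3^1 ≡ 3 (mod 403)
3^2 ≡ 3^2 = 9 ≡ 9 (mod 403)
3^4 ≡ 9^2 = 81 ≡ 81 (mod 403)
3^8 ≡ 81^2 = 6561 ≡ 113 (mod 403)
3^16 ≡ 113^2 = 12769 ≡ 276 (mod 403)
3^32 ≡ 276^2 = 76176 ≡ 9 (mod 403)
3^64 ≡ 9^2 = 81 ≡ 81 (mod 403)
3^128 ≡ 81^2 = 6561 ≡ 113 (mod 403)
201 = 128 + 64 + 8 + 1 in binary powers of 2.
So 3^201 ≡ 113 · 81 · 113 · 3 ≡ 170 (mod 403).
Squaring chain: 170; never reaches −1, so base 3 is a Miller–Rabin witness that 403 is composite.

170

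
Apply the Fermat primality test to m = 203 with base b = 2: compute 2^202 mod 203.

93

2^1 ≡ 2 (mod 203)
2^2 ≡ 2^2 = 4 ≡ 4 (mod 203)
2^4 ≡ 4^2 = 16 ≡ 16 (mod 203)
2^8 ≡ 16^2 = 256 ≡ 53 (mod 203)
2^16 ≡ 53^2 = 2809 ≡ 170 (mod 203)
2^32 ≡ 170^2 = 28900 ≡ 74 (mod 203)
2^64 ≡ 74^2 = 5476 ≡ 198 (mod 203)
2^128 ≡ 198^2 = 39204 ≡ 25 (mod 203)
202 = 128 + 64 + 8 + 2 in binary powers of 2.
So 2^202 ≡ 25 · 198 · 53 · 4 ≡ 93 (mod 203).
Since 93 ≠ 1, base 2 is a Fermat witness: 203 is composite.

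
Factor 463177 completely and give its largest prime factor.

79

463177 = 11 · 42107
42107 = 13 · 3239
3239 = 41 · 79
79 is prime.
So 463177 = 11 · 13 · 41 · 79; the largest prime factor is 79.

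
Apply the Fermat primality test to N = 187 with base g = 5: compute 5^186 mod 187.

5^1 ≡ 5 (mod 187)
5^2 ≡ 5^2 = 25 ≡ 25 (mod 187)
5^4 ≡ 25^2 = 625 ≡ 64 (mod 187)
5^8 ≡ 64^2 = 4096 ≡ 169 (mod 187)
5^16 ≡ 169^2 = 28561 ≡ 137 (mod 187)
5^32 ≡ 137^2 = 18769 ≡ 69 (mod 187)
5^64 ≡ 69^2 = 4761 ≡ 86 (mod 187)
5^128 ≡ 86^2 = 7396 ≡ 103 (mod 187)
186 = 128 + 32 + 16 + 8 + 2 in binary powers of 2.
So 5^186 ≡ 103 · 69 · 137 · 169 · 25 ≡ 60 (mod 187).
Since 60 ≠ 1, base 5 is a Fermat witness: 187 is composite.

60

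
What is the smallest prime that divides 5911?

23

5911 is odd.
Digit sum 16, not divisible by 3.
Ends in 1: not divisible by 5.
7: 5911 = 7·844 + 3
11: 5911 = 11·537 + 4
13: 5911 = 13·454 + 9
17: 5911 = 17·347 + 12
19: 5911 = 19·311 + 2
23: 5911 = 23·257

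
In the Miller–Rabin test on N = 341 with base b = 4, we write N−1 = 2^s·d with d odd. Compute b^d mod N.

341 − 1 = 340 = 2^2 · 85, so d = 85.
4^1 ≡ 4 (mod 341)
4^2 ≡ 4^2 = 16 ≡ 16 (mod 341)
4^4 ≡ 16^2 = 256 ≡ 256 (mod 341)
4^8 ≡ 256^2 = 65536 ≡ 64 (mod 341)
4^16 ≡ 64^2 = 4096 ≡ 4 (mod 341)
4^32 ≡ 4^2 = 16 ≡ 16 (mod 341)
4^64 ≡ 16^2 = 256 ≡ 256 (mod 341)
85 = 64 + 16 + 4 + 1 in binary powers of 2.
So 4^85 ≡ 256 · 4 · 256 · 4 ≡ 1 (mod 341).
Since 4^d ≡ 1 (mod 341), base 4 does not prove 341 composite.

1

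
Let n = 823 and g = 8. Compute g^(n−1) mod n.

8^1 ≡ 8 (mod 823)
8^2 ≡ 8^2 = 64 ≡ 64 (mod 823)
8^4 ≡ 64^2 = 4096 ≡ 804 (mod 823)
8^8 ≡ 804^2 = 646416 ≡ 361 (mod 823)
8^16 ≡ 361^2 = 130321 ≡ 287 (mod 823)
8^32 ≡ 287^2 = 82369 ≡ 69 (mod 823)
8^64 ≡ 69^2 = 4761 ≡ 646 (mod 823)
8^128 ≡ 646^2 = 417316 ≡ 55 (mod 823)
8^256 ≡ 55^2 = 3025 ≡ 556 (mod 823)
8^512 ≡ 556^2 = 309136 ≡ 511 (mod 823)
822 = 512 + 256 + 32 + 16 + 4 + 2 in binary powers of 2.
So 8^822 ≡ 511 · 556 · 69 · 287 · 804 · 64 ≡ 1 (mod 823).
Since the result is 1, base 8 gives no evidence that 823 is composite.

1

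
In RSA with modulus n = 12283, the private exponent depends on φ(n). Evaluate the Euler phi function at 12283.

12040

Factor: 12283 = 71 · 173.
φ(12283) = (71−1) · (173−1) = 70 · 172 = 12040.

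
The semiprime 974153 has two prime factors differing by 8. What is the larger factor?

991

Since p = q + 8, we have 974153 = q(q + 8), so q² + 8q − 974153 = 0.
Discriminant: 8² + 4·974153 = 64 + 3896612 = 3896676; √3896676 = 1974.
q = (−8 + 1974)/2 = 983, and p = q + 8 = 991.
Check: 983 · 991 = 974153.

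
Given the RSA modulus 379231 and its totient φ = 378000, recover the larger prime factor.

631

φ(n) = (p−1)(q−1) = n − (p+q) + 1, so p + q = 379231 − 378000 + 1 = 1232.
p and q are the roots of t² − 1232t + 379231 = 0.
Discriminant: 1232² − 4·379231 = 1517824 − 1516924 = 900; √900 = 30.
q = (1232 − 30)/2 = 601, p = (1232 + 30)/2 = 631.
Check: 601 · 631 = 379231.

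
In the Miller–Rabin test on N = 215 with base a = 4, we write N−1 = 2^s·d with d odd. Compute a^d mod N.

59

215 − 1 = 214 = 2^1 · 107, so d = 107.
4^1 ≡ 4 (mod 215)
4^2 ≡ 4^2 = 16 ≡ 16 (mod 215)
4^4 ≡ 16^2 = 256 ≡ 41 (mod 215)
4^8 ≡ 41^2 = 1681 ≡ 176 (mod 215)
4^16 ≡ 176^2 = 30976 ≡ 16 (mod 215)
4^32 ≡ 16^2 = 256 ≡ 41 (mod 215)
4^64 ≡ 41^2 = 1681 ≡ 176 (mod 215)
107 = 64 + 32 + 8 + 2 + 1 in binary powers of 2.
So 4^107 ≡ 176 · 41 · 176 · 16 · 4 ≡ 59 (mod 215).
Squaring chain: 59; never reaches −1, so base 4 is a Miller–Rabin witness that 215 is composite.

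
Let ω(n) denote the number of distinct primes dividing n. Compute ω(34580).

5

34580 = 2^2 · 8645
8645 = 5 · 1729
1729 = 7 · 247
247 = 13 · 19
34580 = 2^2 · 5 · 7 · 13 · 19, which has 5 distinct prime factors.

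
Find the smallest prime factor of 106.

106 is even: 2 divides it.

2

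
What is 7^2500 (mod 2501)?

7^1 ≡ 7 (mod 2501)
7^2 ≡ 7^2 = 49 ≡ 49 (mod 2501)
7^4 ≡ 49^2 = 2401 ≡ 2401 (mod 2501)
7^8 ≡ 2401^2 = 5764801 ≡ 2497 (mod 2501)
7^16 ≡ 2497^2 = 6235009 ≡ 16 (mod 2501)
7^32 ≡ 16^2 = 256 ≡ 256 (mod 2501)
7^64 ≡ 256^2 = 65536 ≡ 510 (mod 2501)
7^128 ≡ 510^2 = 260100 ≡ 2497 (mod 2501)
7^256 ≡ 2497^2 = 6235009 ≡ 16 (mod 2501)
7^512 ≡ 16^2 = 256 ≡ 256 (mod 2501)
7^1024 ≡ 256^2 = 65536 ≡ 510 (mod 2501)
7^2048 ≡ 510^2 = 260100 ≡ 2497 (mod 2501)
2500 = 2048 + 256 + 128 + 64 + 4 in binary powers of 2.
So 7^2500 ≡ 2497 · 16 · 2497 · 510 · 2401 ≡ 1721 (mod 2501).
Since 1721 ≠ 1, base 7 is a Fermat witness: 2501 is composite.

1721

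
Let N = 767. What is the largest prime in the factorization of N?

59

767 = 13 · 59
59 is prime.
So 767 = 13 · 59; the largest prime factor is 59.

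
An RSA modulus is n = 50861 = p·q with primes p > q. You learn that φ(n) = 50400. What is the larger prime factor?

281

φ(n) = (p−1)(q−1) = n − (p+q) + 1, so p + q = 50861 − 50400 + 1 = 462.
p and q are the roots of t² − 462t + 50861 = 0.
Discriminant: 462² − 4·50861 = 213444 − 203444 = 10000; √10000 = 100.
q = (462 − 100)/2 = 181, p = (462 + 100)/2 = 281.
Check: 181 · 281 = 50861.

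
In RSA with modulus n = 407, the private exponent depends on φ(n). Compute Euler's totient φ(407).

Factor: 407 = 11 · 37.
φ(407) = (11−1) · (37−1) = 10 · 36 = 360.

360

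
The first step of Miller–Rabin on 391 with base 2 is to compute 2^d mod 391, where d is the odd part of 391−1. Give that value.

391 − 1 = 390 = 2^1 · 195, so d = 195.
2^1 ≡ 2 (mod 391)
2^2 ≡ 2^2 = 4 ≡ 4 (mod 391)
2^4 ≡ 4^2 = 16 ≡ 16 (mod 391)
2^8 ≡ 16^2 = 256 ≡ 256 (mod 391)
2^16 ≡ 256^2 = 65536 ≡ 239 (mod 391)
2^32 ≡ 239^2 = 57121 ≡ 35 (mod 391)
2^64 ≡ 35^2 = 1225 ≡ 52 (mod 391)
2^128 ≡ 52^2 = 2704 ≡ 358 (mod 391)
195 = 128 + 64 + 2 + 1 in binary powers of 2.
So 2^195 ≡ 358 · 52 · 4 · 2 ≡ 348 (mod 391).
Squaring chain: 348; never reaches −1, so base 2 is a Miller–Rabin witness that 391 is composite.

348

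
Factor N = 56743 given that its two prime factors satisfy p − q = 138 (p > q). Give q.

Since p = q + 138, we have 56743 = q(q + 138), so q² + 138q − 56743 = 0.
Discriminant: 138² + 4·56743 = 19044 + 226972 = 246016; √246016 = 496.
q = (−138 + 496)/2 = 179, and p = q + 138 = 317.
Check: 179 · 317 = 56743.

179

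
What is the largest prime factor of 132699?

132699 = 3 · 44233
44233 = 7 · 6319
6319 = 71 · 89
89 is prime.
So 132699 = 3 · 7 · 71 · 89; the largest prime factor is 89.

89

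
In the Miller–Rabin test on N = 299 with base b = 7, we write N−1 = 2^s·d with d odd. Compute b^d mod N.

180

299 − 1 = 298 = 2^1 · 149, so d = 149.
7^1 ≡ 7 (mod 299)
7^2 ≡ 7^2 = 49 ≡ 49 (mod 299)
7^4 ≡ 49^2 = 2401 ≡ 9 (mod 299)
7^8 ≡ 9^2 = 81 ≡ 81 (mod 299)
7^16 ≡ 81^2 = 6561 ≡ 282 (mod 299)
7^32 ≡ 282^2 = 79524 ≡ 289 (mod 299)
7^64 ≡ 289^2 = 83521 ≡ 100 (mod 299)
7^128 ≡ 100^2 = 10000 ≡ 133 (mod 299)
149 = 128 + 16 + 4 + 1 in binary powers of 2.
So 7^149 ≡ 133 · 282 · 9 · 7 ≡ 180 (mod 299).
Squaring chain: 180; never reaches −1, so base 7 is a Miller–Rabin witness that 299 is composite.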